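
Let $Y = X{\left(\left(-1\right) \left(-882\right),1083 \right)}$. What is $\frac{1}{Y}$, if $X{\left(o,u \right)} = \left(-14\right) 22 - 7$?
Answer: $- \frac{1}{315} \approx -0.0031746$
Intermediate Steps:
$X{\left(o,u \right)} = -315$ ($X{\left(o,u \right)} = -308 - 7 = -315$)
$Y = -315$
$\frac{1}{Y} = \frac{1}{-315} = - \frac{1}{315}$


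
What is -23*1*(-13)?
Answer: 299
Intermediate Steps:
-23*1*(-13) = -23*(-13) = 299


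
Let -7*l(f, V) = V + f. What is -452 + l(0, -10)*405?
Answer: 886/7 ≈ 126.57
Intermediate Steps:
l(f, V) = -V/7 - f/7 (l(f, V) = -(V + f)/7 = -V/7 - f/7)
-452 + l(0, -10)*405 = -452 + (-⅐*(-10) - ⅐*0)*405 = -452 + (10/7 + 0)*405 = -452 + (10/7)*405 = -452 + 4050/7 = 886/7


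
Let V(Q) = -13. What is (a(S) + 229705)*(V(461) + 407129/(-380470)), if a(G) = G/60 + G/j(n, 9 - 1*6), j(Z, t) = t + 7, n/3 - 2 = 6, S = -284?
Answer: -3073720984607/951175 ≈ -3.2315e+6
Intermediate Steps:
n = 24 (n = 6 + 3*6 = 6 + 18 = 24)
j(Z, t) = 7 + t
a(G) = 7*G/60 (a(G) = G/60 + G/(7 + (9 - 1*6)) = G*(1/60) + G/(7 + (9 - 6)) = G/60 + G/(7 + 3) = G/60 + G/10 = 7*G/60)
(a(S) + 229705)*(V(461) + 407129/(-380470)) = ((7/60)*(-284) + 229705)*(-13 + 407129/(-380470)) = (-497/15 + 229705)*(-13 + 407129*(-1/380470)) = 3445078*(-13 - 407129/380470)/15 = (3445078/15)*(-5353239/380470) = -3073720984607/951175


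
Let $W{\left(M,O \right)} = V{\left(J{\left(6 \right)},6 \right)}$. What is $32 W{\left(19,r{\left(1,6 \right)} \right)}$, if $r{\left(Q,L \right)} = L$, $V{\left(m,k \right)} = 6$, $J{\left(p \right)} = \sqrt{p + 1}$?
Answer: $192$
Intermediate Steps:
$J{\left(p \right)} = \sqrt{1 + p}$
$W{\left(M,O \right)} = 6$
$32 W{\left(19,r{\left(1,6 \right)} \right)} = 32 \cdot 6 = 192$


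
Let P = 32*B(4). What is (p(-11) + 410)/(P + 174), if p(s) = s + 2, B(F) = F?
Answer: 401/302 ≈ 1.3278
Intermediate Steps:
p(s) = 2 + s
P = 128 (P = 32*4 = 128)
(p(-11) + 410)/(P + 174) = ((2 - 11) + 410)/(128 + 174) = (-9 + 410)/302 = 401*(1/302) = 401/302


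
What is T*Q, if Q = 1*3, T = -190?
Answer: -570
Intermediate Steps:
Q = 3
T*Q = -190*3 = -570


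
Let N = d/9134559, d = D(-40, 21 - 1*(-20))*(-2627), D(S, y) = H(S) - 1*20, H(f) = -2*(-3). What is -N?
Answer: -5254/1304937 ≈ -0.0040262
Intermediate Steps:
H(f) = 6
D(S, y) = -14 (D(S, y) = 6 - 1*20 = 6 - 20 = -14)
d = 36778 (d = -14*(-2627) = 36778)
N = 5254/1304937 (N = 36778/9134559 = 36778*(1/9134559) = 5254/1304937 ≈ 0.0040262)
-N = -1*5254/1304937 = -5254/1304937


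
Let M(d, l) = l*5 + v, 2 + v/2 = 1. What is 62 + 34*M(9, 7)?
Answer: 1184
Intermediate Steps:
v = -2 (v = -4 + 2*1 = -4 + 2 = -2)
M(d, l) = -2 + 5*l (M(d, l) = l*5 - 2 = 5*l - 2 = -2 + 5*l)
62 + 34*M(9, 7) = 62 + 34*(-2 + 5*7) = 62 + 34*(-2 + 35) = 62 + 34*33 = 62 + 1122 = 1184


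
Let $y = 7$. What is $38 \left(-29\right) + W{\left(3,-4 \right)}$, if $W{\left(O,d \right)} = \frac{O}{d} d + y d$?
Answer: $-1127$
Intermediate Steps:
$W{\left(O,d \right)} = O + 7 d$ ($W{\left(O,d \right)} = \frac{O}{d} d + 7 d = O + 7 d$)
$38 \left(-29\right) + W{\left(3,-4 \right)} = 38 \left(-29\right) + \left(3 + 7 \left(-4\right)\right) = -1102 + \left(3 - 28\right) = -1102 - 25 = -1127$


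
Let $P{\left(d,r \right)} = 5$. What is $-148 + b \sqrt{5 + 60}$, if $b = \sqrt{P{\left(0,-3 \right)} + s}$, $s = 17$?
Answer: $-148 + \sqrt{1430} \approx -110.18$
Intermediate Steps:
$b = \sqrt{22}$ ($b = \sqrt{5 + 17} = \sqrt{22} \approx 4.6904$)
$-148 + b \sqrt{5 + 60} = -148 + \sqrt{22} \sqrt{5 + 60} = -148 + \sqrt{22} \sqrt{65} = -148 + \sqrt{1430}$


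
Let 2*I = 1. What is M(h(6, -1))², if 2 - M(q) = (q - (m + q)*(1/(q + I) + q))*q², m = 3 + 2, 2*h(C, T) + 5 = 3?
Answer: 81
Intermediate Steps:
h(C, T) = -1 (h(C, T) = -5/2 + (½)*3 = -5/2 + 3/2 = -1)
m = 5
I = ½ (I = (½)*1 = ½ ≈ 0.50000)
M(q) = 2 - q²*(q - (5 + q)*(q + 1/(½ + q))) (M(q) = 2 - (q - (5 + q)*(1/(q + ½) + q))*q² = 2 - (q - (5 + q)*(1/(½ + q) + q))*q² = 2 - (q - (5 + q)*(q + 1/(½ + q)))*q² = 2 - q²*(q - (5 + q)*(q + 1/(½ + q))))
M(h(6, -1))² = ((2 + 2*(-1)⁵ + 4*(-1) + 6*(-1)³ + 9*(-1)⁴ + 10*(-1)²)/(1 + 2*(-1)))² = ((2 + 2*(-1) - 4 + 6*(-1) + 9*1 + 10*1)/(1 - 2))² = ((2 - 2 - 4 - 6 + 9 + 10)/(-1))² = (-1*9)² = (-9)² = 81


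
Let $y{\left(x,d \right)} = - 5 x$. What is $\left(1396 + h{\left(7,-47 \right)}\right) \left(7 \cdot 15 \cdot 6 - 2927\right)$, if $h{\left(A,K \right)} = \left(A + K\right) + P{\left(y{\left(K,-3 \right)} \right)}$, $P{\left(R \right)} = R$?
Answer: $-3654527$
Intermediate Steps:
$h{\left(A,K \right)} = A - 4 K$ ($h{\left(A,K \right)} = \left(A + K\right) - 5 K = A - 4 K$)
$\left(1396 + h{\left(7,-47 \right)}\right) \left(7 \cdot 15 \cdot 6 - 2927\right) = \left(1396 + \left(7 - -188\right)\right) \left(7 \cdot 15 \cdot 6 - 2927\right) = \left(1396 + \left(7 + 188\right)\right) \left(105 \cdot 6 - 2927\right) = \left(1396 + 195\right) \left(630 - 2927\right) = 1591 \left(-2297\right) = -3654527$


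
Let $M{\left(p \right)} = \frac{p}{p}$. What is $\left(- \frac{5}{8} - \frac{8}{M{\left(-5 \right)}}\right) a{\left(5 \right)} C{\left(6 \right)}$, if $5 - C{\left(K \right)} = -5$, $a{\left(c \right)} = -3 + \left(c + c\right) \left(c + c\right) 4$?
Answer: $- \frac{136965}{4} \approx -34241.0$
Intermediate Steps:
$M{\left(p \right)} = 1$
$a{\left(c \right)} = -3 + 16 c^{2}$ ($a{\left(c \right)} = -3 + 2 c 2 c 4 = -3 + 4 c^{2} \cdot 4 = -3 + 16 c^{2}$)
$C{\left(K \right)} = 10$ ($C{\left(K \right)} = 5 - -5 = 5 + 5 = 10$)
$\left(- \frac{5}{8} - \frac{8}{M{\left(-5 \right)}}\right) a{\left(5 \right)} C{\left(6 \right)} = \left(- \frac{5}{8} - \frac{8}{1}\right) \left(-3 + 16 \cdot 5^{2}\right) 10 = \left(\left(-5\right) \frac{1}{8} - 8\right) \left(-3 + 16 \cdot 25\right) 10 = \left(- \frac{5}{8} - 8\right) \left(-3 + 400\right) 10 = \left(- \frac{69}{8}\right) 397 \cdot 10 = \left(- \frac{27393}{8}\right) 10 = - \frac{136965}{4}$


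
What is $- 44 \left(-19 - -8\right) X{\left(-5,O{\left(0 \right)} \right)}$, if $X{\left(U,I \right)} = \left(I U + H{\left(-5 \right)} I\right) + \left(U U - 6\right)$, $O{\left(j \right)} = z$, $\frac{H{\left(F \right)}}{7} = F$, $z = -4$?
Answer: $86636$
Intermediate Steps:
$H{\left(F \right)} = 7 F$
$O{\left(j \right)} = -4$
$X{\left(U,I \right)} = -6 + U^{2} - 35 I + I U$ ($X{\left(U,I \right)} = \left(I U + 7 \left(-5\right) I\right) + \left(U U - 6\right) = \left(I U - 35 I\right) + \left(U^{2} - 6\right) = \left(- 35 I + I U\right) + \left(-6 + U^{2}\right) = -6 + U^{2} - 35 I + I U$)
$- 44 \left(-19 - -8\right) X{\left(-5,O{\left(0 \right)} \right)} = - 44 \left(-19 - -8\right) \left(-6 + \left(-5\right)^{2} - -140 - -20\right) = - 44 \left(-19 + 8\right) \left(-6 + 25 + 140 + 20\right) = \left(-44\right) \left(-11\right) 179 = 484 \cdot 179 = 86636$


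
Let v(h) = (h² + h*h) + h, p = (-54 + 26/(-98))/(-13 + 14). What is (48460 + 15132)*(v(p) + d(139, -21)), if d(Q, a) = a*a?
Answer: 958274970304/2401 ≈ 3.9911e+8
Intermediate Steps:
p = -2659/49 (p = (-54 + 26*(-1/98))/1 = (-54 - 13/49)*1 = -2659/49*1 = -2659/49 ≈ -54.265)
d(Q, a) = a²
v(h) = h + 2*h² (v(h) = (h² + h²) + h = 2*h² + h = h + 2*h²)
(48460 + 15132)*(v(p) + d(139, -21)) = (48460 + 15132)*(-2659*(1 + 2*(-2659/49))/49 + (-21)²) = 63592*(-2659*(1 - 5318/49)/49 + 441) = 63592*(-2659/49*(-5269/49) + 441) = 63592*(14010271/2401 + 441) = 63592*(15069112/2401) = 958274970304/2401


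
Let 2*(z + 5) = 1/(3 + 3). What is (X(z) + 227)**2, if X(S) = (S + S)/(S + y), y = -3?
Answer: 470152489/9025 ≈ 52094.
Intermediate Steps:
z = -59/12 (z = -5 + 1/(2*(3 + 3)) = -5 + (1/2)/6 = -5 + (1/2)*(1/6) = -5 + 1/12 = -59/12 ≈ -4.9167)
X(S) = 2*S/(-3 + S) (X(S) = (S + S)/(S - 3) = (2*S)/(-3 + S) = 2*S/(-3 + S))
(X(z) + 227)**2 = (2*(-59/12)/(-3 - 59/12) + 227)**2 = (2*(-59/12)/(-95/12) + 227)**2 = (2*(-59/12)*(-12/95) + 227)**2 = (118/95 + 227)**2 = (21683/95)**2 = 470152489/9025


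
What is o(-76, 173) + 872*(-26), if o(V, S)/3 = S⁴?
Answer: 2687212451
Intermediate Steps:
o(V, S) = 3*S⁴
o(-76, 173) + 872*(-26) = 3*173⁴ + 872*(-26) = 3*895745041 - 22672 = 2687235123 - 22672 = 2687212451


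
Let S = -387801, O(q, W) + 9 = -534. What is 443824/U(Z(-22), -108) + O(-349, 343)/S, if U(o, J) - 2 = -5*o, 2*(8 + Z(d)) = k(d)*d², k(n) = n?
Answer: 28688311415/1723258377 ≈ 16.648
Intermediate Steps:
O(q, W) = -543 (O(q, W) = -9 - 534 = -543)
Z(d) = -8 + d³/2 (Z(d) = -8 + (d*d²)/2 = -8 + d³/2)
U(o, J) = 2 - 5*o
443824/U(Z(-22), -108) + O(-349, 343)/S = 443824/(2 - 5*(-8 + (½)*(-22)³)) - 543/(-387801) = 443824/(2 - 5*(-8 + (½)*(-10648))) - 543*(-1/387801) = 443824/(2 - 5*(-8 - 5324)) + 181/129267 = 443824/(2 - 5*(-5332)) + 181/129267 = 443824/(2 + 26660) + 181/129267 = 443824/26662 + 181/129267 = 443824*(1/26662) + 181/129267 = 221912/13331 + 181/129267 = 28688311415/1723258377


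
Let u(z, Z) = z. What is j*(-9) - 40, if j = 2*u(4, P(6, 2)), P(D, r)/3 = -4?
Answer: -112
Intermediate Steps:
P(D, r) = -12 (P(D, r) = 3*(-4) = -12)
j = 8 (j = 2*4 = 8)
j*(-9) - 40 = 8*(-9) - 40 = -72 - 40 = -112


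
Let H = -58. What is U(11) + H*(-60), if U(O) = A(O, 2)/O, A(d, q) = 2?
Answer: 38282/11 ≈ 3480.2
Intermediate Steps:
U(O) = 2/O
U(11) + H*(-60) = 2/11 - 58*(-60) = 2*(1/11) + 3480 = 2/11 + 3480 = 38282/11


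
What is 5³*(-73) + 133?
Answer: -8992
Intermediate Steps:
5³*(-73) + 133 = 125*(-73) + 133 = -9125 + 133 = -8992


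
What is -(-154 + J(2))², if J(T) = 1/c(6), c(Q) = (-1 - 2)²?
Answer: -1918225/81 ≈ -23682.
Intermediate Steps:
c(Q) = 9 (c(Q) = (-3)² = 9)
J(T) = ⅑ (J(T) = 1/9 = ⅑)
-(-154 + J(2))² = -(-154 + ⅑)² = -(-1385/9)² = -1*1918225/81 = -1918225/81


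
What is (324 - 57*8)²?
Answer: 17424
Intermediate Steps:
(324 - 57*8)² = (324 - 456)² = (-132)² = 17424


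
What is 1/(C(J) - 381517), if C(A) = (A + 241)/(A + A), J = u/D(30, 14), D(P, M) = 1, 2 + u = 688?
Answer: -1372/523440397 ≈ -2.6211e-6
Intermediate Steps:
u = 686 (u = -2 + 688 = 686)
J = 686 (J = 686/1 = 686*1 = 686)
C(A) = (241 + A)/(2*A) (C(A) = (241 + A)/((2*A)) = (241 + A)*(1/(2*A)) = (241 + A)/(2*A))
1/(C(J) - 381517) = 1/((½)*(241 + 686)/686 - 381517) = 1/((½)*(1/686)*927 - 381517) = 1/(927/1372 - 381517) = 1/(-523440397/1372) = -1372/523440397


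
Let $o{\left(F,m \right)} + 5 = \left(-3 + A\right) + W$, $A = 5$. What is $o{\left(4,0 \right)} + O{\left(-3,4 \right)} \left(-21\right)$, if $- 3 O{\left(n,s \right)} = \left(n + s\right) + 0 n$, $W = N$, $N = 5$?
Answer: $9$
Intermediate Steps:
$W = 5$
$o{\left(F,m \right)} = 2$ ($o{\left(F,m \right)} = -5 + \left(\left(-3 + 5\right) + 5\right) = -5 + \left(2 + 5\right) = -5 + 7 = 2$)
$O{\left(n,s \right)} = - \frac{n}{3} - \frac{s}{3}$ ($O{\left(n,s \right)} = - \frac{\left(n + s\right) + 0 n}{3} = - \frac{\left(n + s\right) + 0}{3} = - \frac{n + s}{3} = - \frac{n}{3} - \frac{s}{3}$)
$o{\left(4,0 \right)} + O{\left(-3,4 \right)} \left(-21\right) = 2 + \left(\left(- \frac{1}{3}\right) \left(-3\right) - \frac{4}{3}\right) \left(-21\right) = 2 + \left(1 - \frac{4}{3}\right) \left(-21\right) = 2 - -7 = 2 + 7 = 9$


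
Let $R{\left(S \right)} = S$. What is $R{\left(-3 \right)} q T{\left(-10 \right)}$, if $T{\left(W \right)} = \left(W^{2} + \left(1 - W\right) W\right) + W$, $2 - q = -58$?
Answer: $3600$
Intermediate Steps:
$q = 60$ ($q = 2 - -58 = 2 + 58 = 60$)
$T{\left(W \right)} = W + W^{2} + W \left(1 - W\right)$ ($T{\left(W \right)} = \left(W^{2} + W \left(1 - W\right)\right) + W = W + W^{2} + W \left(1 - W\right)$)
$R{\left(-3 \right)} q T{\left(-10 \right)} = \left(-3\right) 60 \cdot 2 \left(-10\right) = \left(-180\right) \left(-20\right) = 3600$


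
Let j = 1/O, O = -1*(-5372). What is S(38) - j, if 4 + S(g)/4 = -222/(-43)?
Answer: 1074357/230996 ≈ 4.6510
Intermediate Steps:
S(g) = 200/43 (S(g) = -16 + 4*(-222/(-43)) = -16 + 4*(-222*(-1/43)) = -16 + 4*(222/43) = -16 + 888/43 = 200/43)
O = 5372
j = 1/5372 ≈ 0.00018615
S(38) - j = 200/43 - 1*1/5372 = 200/43 - 1/5372 = 1074357/230996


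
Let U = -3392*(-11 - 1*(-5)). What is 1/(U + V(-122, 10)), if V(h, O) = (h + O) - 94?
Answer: 1/20146 ≈ 4.9638e-5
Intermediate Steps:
U = 20352 (U = -3392*(-11 + 5) = -3392*(-6) = 20352)
V(h, O) = -94 + O + h (V(h, O) = (O + h) - 94 = -94 + O + h)
1/(U + V(-122, 10)) = 1/(20352 + (-94 + 10 - 122)) = 1/(20352 - 206) = 1/20146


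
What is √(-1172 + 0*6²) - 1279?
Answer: -1279 + 2*I*√293 ≈ -1279.0 + 34.234*I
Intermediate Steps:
√(-1172 + 0*6²) - 1279 = √(-1172 + 0*36) - 1279 = √(-1172 + 0) - 1279 = √(-1172) - 1279 = 2*I*√293 - 1279 = -1279 + 2*I*√293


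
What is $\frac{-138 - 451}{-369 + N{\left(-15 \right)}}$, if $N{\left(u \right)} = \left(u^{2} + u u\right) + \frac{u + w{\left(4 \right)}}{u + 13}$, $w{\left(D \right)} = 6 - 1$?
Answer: $- \frac{589}{86} \approx -6.8488$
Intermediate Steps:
$w{\left(D \right)} = 5$
$N{\left(u \right)} = 2 u^{2} + \frac{5 + u}{13 + u}$ ($N{\left(u \right)} = \left(u^{2} + u u\right) + \frac{u + 5}{u + 13} = \left(u^{2} + u^{2}\right) + \frac{5 + u}{13 + u} = 2 u^{2} + \frac{5 + u}{13 + u}$)
$\frac{-138 - 451}{-369 + N{\left(-15 \right)}} = \frac{-138 - 451}{-369 + \frac{5 - 15 + 2 \left(-15\right)^{3} + 26 \left(-15\right)^{2}}{13 - 15}} = - \frac{589}{-369 + \frac{5 - 15 + 2 \left(-3375\right) + 26 \cdot 225}{-2}} = - \frac{589}{-369 - \frac{5 - 15 - 6750 + 5850}{2}} = - \frac{589}{-369 - -455} = - \frac{589}{-369 + 455} = - \frac{589}{86}$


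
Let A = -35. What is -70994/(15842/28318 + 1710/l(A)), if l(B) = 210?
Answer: -319837651/39205 ≈ -8158.1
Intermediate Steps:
-70994/(15842/28318 + 1710/l(A)) = -70994/(15842/28318 + 1710/210) = -70994/(15842*(1/28318) + 1710*(1/210)) = -70994/(7921/14159 + 57/7) = -70994/862510/99113 = -70994*99113/862510 = -319837651/39205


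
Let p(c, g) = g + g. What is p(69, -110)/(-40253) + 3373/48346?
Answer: 146409489/1946071538 ≈ 0.075233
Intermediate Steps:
p(c, g) = 2*g
p(69, -110)/(-40253) + 3373/48346 = (2*(-110))/(-40253) + 3373/48346 = -220*(-1/40253) + 3373*(1/48346) = 220/40253 + 3373/48346 = 146409489/1946071538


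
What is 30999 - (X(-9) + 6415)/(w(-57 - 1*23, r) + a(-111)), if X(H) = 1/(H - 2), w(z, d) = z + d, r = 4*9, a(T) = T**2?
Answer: 4186251389/135047 ≈ 30998.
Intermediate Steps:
r = 36
w(z, d) = d + z
X(H) = 1/(-2 + H)
30999 - (X(-9) + 6415)/(w(-57 - 1*23, r) + a(-111)) = 30999 - (1/(-2 - 9) + 6415)/((36 + (-57 - 1*23)) + (-111)**2) = 30999 - (1/(-11) + 6415)/((36 + (-57 - 23)) + 12321) = 30999 - (-1/11 + 6415)/((36 - 80) + 12321) = 30999 - 70564/(11*(-44 + 12321)) = 30999 - 70564/(11*12277) = 30999 - 1*70564/135047 = 30999 - 70564/135047 = 4186251389/135047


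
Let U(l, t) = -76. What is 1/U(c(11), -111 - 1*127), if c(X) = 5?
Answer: -1/76 ≈ -0.013158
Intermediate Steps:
1/U(c(11), -111 - 1*127) = 1/(-76) = -1/76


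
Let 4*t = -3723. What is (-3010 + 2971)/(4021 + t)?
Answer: -156/12361 ≈ -0.012620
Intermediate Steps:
t = -3723/4 (t = (¼)*(-3723) = -3723/4 ≈ -930.75)
(-3010 + 2971)/(4021 + t) = (-3010 + 2971)/(4021 - 3723/4) = -39/12361/4 = -39*4/12361 = -156/12361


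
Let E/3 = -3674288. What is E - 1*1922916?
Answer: -12945780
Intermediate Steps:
E = -11022864 (E = 3*(-3674288) = -11022864)
E - 1*1922916 = -11022864 - 1*1922916 = -11022864 - 1922916 = -12945780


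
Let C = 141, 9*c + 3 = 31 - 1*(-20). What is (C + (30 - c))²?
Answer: 247009/9 ≈ 27445.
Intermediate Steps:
c = 16/3 (c = -⅓ + (31 - 1*(-20))/9 = -⅓ + (31 + 20)/9 = -⅓ + (⅑)*51 = -⅓ + 17/3 = 16/3 ≈ 5.3333)
(C + (30 - c))² = (141 + (30 - 1*16/3))² = (141 + (30 - 16/3))² = (141 + 74/3)² = (497/3)² = 247009/9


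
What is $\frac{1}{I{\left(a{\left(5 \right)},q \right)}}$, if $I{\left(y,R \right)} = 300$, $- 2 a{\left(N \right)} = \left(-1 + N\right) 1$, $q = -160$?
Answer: $\frac{1}{300} \approx 0.0033333$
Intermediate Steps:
$a{\left(N \right)} = \frac{1}{2} - \frac{N}{2}$ ($a{\left(N \right)} = - \frac{\left(-1 + N\right) 1}{2} = - \frac{-1 + N}{2} = \frac{1}{2} - \frac{N}{2}$)
$\frac{1}{I{\left(a{\left(5 \right)},q \right)}} = \frac{1}{300}$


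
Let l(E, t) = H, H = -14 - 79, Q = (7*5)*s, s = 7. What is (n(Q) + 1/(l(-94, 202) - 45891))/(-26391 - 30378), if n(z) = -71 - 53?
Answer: 5702017/2610465696 ≈ 0.0021843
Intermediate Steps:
Q = 245 (Q = (7*5)*7 = 35*7 = 245)
n(z) = -124
H = -93
l(E, t) = -93
(n(Q) + 1/(l(-94, 202) - 45891))/(-26391 - 30378) = (-124 + 1/(-93 - 45891))/(-26391 - 30378) = (-124 + 1/(-45984))/(-56769) = (-124 - 1/45984)*(-1/56769) = -5702017/45984*(-1/56769) = 5702017/2610465696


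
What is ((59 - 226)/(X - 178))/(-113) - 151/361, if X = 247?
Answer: -1117060/2814717 ≈ -0.39686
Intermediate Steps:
((59 - 226)/(X - 178))/(-113) - 151/361 = ((59 - 226)/(247 - 178))/(-113) - 151/361 = -167/69*(-1/113) - 151*1/361 = -167*1/69*(-1/113) - 151/361 = -167/69*(-1/113) - 151/361 = 167/7797 - 151/361 = -1117060/2814717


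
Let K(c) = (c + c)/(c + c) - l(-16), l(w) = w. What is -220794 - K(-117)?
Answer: -220811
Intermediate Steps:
K(c) = 17 (K(c) = (c + c)/(c + c) - 1*(-16) = (2*c)/((2*c)) + 16 = (2*c)*(1/(2*c)) + 16 = 1 + 16 = 17)
-220794 - K(-117) = -220794 - 1*17 = -220794 - 17 = -220811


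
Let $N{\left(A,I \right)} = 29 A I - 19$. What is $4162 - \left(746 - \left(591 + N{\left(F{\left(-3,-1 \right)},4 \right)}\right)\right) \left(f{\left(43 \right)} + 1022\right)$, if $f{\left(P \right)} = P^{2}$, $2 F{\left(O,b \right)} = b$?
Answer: $-661910$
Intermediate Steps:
$F{\left(O,b \right)} = \frac{b}{2}$
$N{\left(A,I \right)} = -19 + 29 A I$ ($N{\left(A,I \right)} = 29 A I - 19 = -19 + 29 A I$)
$4162 - \left(746 - \left(591 + N{\left(F{\left(-3,-1 \right)},4 \right)}\right)\right) \left(f{\left(43 \right)} + 1022\right) = 4162 - \left(746 - \left(572 + 29 \cdot \frac{1}{2} \left(-1\right) 4\right)\right) \left(43^{2} + 1022\right) = 4162 - \left(746 - \left(572 + 29 \left(- \frac{1}{2}\right) 4\right)\right) \left(1849 + 1022\right) = 4162 - \left(746 - 514\right) 2871 = 4162 - 232 \cdot 2871 = 4162 - 666072 = -661910$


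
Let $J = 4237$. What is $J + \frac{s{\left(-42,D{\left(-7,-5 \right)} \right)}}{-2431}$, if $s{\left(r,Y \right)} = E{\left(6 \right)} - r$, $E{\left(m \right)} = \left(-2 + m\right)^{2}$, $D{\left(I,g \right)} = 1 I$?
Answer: $\frac{10300089}{2431} \approx 4237.0$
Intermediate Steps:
$D{\left(I,g \right)} = I$
$s{\left(r,Y \right)} = 16 - r$ ($s{\left(r,Y \right)} = \left(-2 + 6\right)^{2} - r = 4^{2} - r = 16 - r$)
$J + \frac{s{\left(-42,D{\left(-7,-5 \right)} \right)}}{-2431} = 4237 + \frac{16 - -42}{-2431} = 4237 + \left(16 + 42\right) \left(- \frac{1}{2431}\right) = 4237 + 58 \left(- \frac{1}{2431}\right) = 4237 - \frac{58}{2431} = \frac{10300089}{2431}$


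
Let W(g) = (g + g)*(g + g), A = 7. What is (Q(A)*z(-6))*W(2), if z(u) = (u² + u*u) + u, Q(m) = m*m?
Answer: 51744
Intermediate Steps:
Q(m) = m²
W(g) = 4*g² (W(g) = (2*g)*(2*g) = 4*g²)
z(u) = u + 2*u² (z(u) = (u² + u²) + u = 2*u² + u = u + 2*u²)
(Q(A)*z(-6))*W(2) = (7²*(-6*(1 + 2*(-6))))*(4*2²) = (49*(-6*(1 - 12)))*(4*4) = (49*(-6*(-11)))*16 = (49*66)*16 = 3234*16 = 51744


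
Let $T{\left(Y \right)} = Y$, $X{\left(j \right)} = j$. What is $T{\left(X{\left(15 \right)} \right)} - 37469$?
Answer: $-37454$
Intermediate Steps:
$T{\left(X{\left(15 \right)} \right)} - 37469 = 15 - 37469 = -37454$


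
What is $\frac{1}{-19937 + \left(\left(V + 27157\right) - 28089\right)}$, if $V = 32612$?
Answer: $\frac{1}{11743} \approx 8.5157 \cdot 10^{-5}$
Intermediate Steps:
$\frac{1}{-19937 + \left(\left(V + 27157\right) - 28089\right)} = \frac{1}{-19937 + \left(\left(32612 + 27157\right) - 28089\right)} = \frac{1}{-19937 + \left(59769 - 28089\right)} = \frac{1}{-19937 + 31680} = \frac{1}{11743}$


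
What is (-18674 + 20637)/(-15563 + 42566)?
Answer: 1963/27003 ≈ 0.072696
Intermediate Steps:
(-18674 + 20637)/(-15563 + 42566) = 1963/27003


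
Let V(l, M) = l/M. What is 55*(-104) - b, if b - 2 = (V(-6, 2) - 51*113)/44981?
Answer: -8302436/1451 ≈ -5721.9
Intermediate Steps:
b = 2716/1451 (b = 2 + (-6/2 - 51*113)/44981 = 2 + (-6*½ - 5763)*(1/44981) = 2 + (-3 - 5763)*(1/44981) = 2 - 5766*1/44981 = 2 - 186/1451 = 2716/1451 ≈ 1.8718)
55*(-104) - b = 55*(-104) - 1*2716/1451 = -5720 - 2716/1451 = -8302436/1451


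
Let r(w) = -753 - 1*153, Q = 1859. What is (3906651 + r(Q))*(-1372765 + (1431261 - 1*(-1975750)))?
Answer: 7945246143270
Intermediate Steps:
r(w) = -906 (r(w) = -753 - 153 = -906)
(3906651 + r(Q))*(-1372765 + (1431261 - 1*(-1975750))) = (3906651 - 906)*(-1372765 + (1431261 - 1*(-1975750))) = 3905745*(-1372765 + (1431261 + 1975750)) = 3905745*(-1372765 + 3407011) = 3905745*2034246 = 7945246143270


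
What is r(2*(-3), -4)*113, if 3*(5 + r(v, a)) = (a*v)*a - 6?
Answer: -4407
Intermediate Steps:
r(v, a) = -7 + v*a**2/3 (r(v, a) = -5 + ((a*v)*a - 6)/3 = -5 + (v*a**2 - 6)/3 = -5 + (-6 + v*a**2)/3 = -5 + (-2 + v*a**2/3) = -7 + v*a**2/3)
r(2*(-3), -4)*113 = (-7 + (1/3)*(2*(-3))*(-4)**2)*113 = (-7 + (1/3)*(-6)*16)*113 = (-7 - 32)*113 = -39*113 = -4407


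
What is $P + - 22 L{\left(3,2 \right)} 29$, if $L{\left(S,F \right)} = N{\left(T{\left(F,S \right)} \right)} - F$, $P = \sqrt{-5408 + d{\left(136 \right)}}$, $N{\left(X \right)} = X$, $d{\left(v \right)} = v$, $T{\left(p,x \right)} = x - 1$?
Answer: $2 i \sqrt{1318} \approx 72.609 i$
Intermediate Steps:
$T{\left(p,x \right)} = -1 + x$ ($T{\left(p,x \right)} = x - 1 = -1 + x$)
$P = 2 i \sqrt{1318}$ ($P = \sqrt{-5408 + 136} = \sqrt{-5272} = 2 i \sqrt{1318} \approx 72.609 i$)
$L{\left(S,F \right)} = -1 + S - F$ ($L{\left(S,F \right)} = \left(-1 + S\right) - F = -1 + S - F$)
$P + - 22 L{\left(3,2 \right)} 29 = 2 i \sqrt{1318} + - 22 \left(-1 + 3 - 2\right) 29 = 2 i \sqrt{1318} + \left(-22\right) 0 \cdot 29 = 2 i \sqrt{1318} + 0 \cdot 29 = 2 i \sqrt{1318} + 0 = 2 i \sqrt{1318}$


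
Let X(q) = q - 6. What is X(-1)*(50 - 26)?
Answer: -168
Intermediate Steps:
X(q) = -6 + q
X(-1)*(50 - 26) = (-6 - 1)*(50 - 26) = -7*24 = -168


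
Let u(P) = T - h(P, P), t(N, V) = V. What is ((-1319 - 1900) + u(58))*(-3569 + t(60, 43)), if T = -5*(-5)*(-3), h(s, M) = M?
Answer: 11819152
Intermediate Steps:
T = -75 (T = 25*(-3) = -75)
u(P) = -75 - P
((-1319 - 1900) + u(58))*(-3569 + t(60, 43)) = ((-1319 - 1900) + (-75 - 1*58))*(-3569 + 43) = (-3219 + (-75 - 58))*(-3526) = (-3219 - 133)*(-3526) = -3352*(-3526) = 11819152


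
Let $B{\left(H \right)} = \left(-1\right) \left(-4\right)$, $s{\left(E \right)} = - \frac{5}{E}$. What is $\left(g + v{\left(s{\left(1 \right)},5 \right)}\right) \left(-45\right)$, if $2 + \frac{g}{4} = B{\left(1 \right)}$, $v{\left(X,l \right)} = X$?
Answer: $-135$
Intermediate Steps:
$B{\left(H \right)} = 4$
$g = 8$ ($g = -8 + 4 \cdot 4 = -8 + 16 = 8$)
$\left(g + v{\left(s{\left(1 \right)},5 \right)}\right) \left(-45\right) = \left(8 - \frac{5}{1}\right) \left(-45\right) = \left(8 - 5\right) \left(-45\right) = 3 \left(-45\right) = -135$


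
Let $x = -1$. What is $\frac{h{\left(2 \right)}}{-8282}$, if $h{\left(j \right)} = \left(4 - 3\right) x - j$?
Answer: $\frac{3}{8282} \approx 0.00036223$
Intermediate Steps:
$h{\left(j \right)} = -1 - j$ ($h{\left(j \right)} = \left(4 - 3\right) \left(-1\right) - j = 1 \left(-1\right) - j = -1 - j$)
$\frac{h{\left(2 \right)}}{-8282} = \frac{-1 - 2}{-8282} = \left(-1 - 2\right) \left(- \frac{1}{8282}\right) = \left(-3\right) \left(- \frac{1}{8282}\right) = \frac{3}{8282}$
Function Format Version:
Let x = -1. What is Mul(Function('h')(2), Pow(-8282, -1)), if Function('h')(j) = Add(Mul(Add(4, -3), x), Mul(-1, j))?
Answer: Rational(3, 8282) ≈ 0.00036223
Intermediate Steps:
Function('h')(j) = Add(-1, Mul(-1, j)) (Function('h')(j) = Add(Mul(Add(4, -3), -1), Mul(-1, j)) = Add(Mul(1, -1), Mul(-1, j)) = Add(-1, Mul(-1, j)))
Mul(Function('h')(2), Pow(-8282, -1)) = Mul(Add(-1, Mul(-1, 2)), Pow(-8282, -1)) = Mul(Add(-1, -2), Rational(-1, 8282)) = Mul(-3, Rational(-1, 8282)) = Rational(3, 8282)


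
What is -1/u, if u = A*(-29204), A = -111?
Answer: -1/3241644 ≈ -3.0849e-7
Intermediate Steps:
u = 3241644 (u = -111*(-29204) = 3241644)
-1/u = -1/3241644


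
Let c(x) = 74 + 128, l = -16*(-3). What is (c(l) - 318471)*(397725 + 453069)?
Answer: -270781355586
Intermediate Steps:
l = 48
c(x) = 202
(c(l) - 318471)*(397725 + 453069) = (202 - 318471)*(397725 + 453069) = -318269*850794 = -270781355586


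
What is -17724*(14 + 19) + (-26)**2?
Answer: -584216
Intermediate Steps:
-17724*(14 + 19) + (-26)**2 = -17724*33 + 676 = -1477*396 + 676 = -584892 + 676 = -584216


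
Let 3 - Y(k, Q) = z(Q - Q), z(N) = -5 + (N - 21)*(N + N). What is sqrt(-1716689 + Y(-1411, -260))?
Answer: I*sqrt(1716681) ≈ 1310.2*I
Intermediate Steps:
z(N) = -5 + 2*N*(-21 + N) (z(N) = -5 + (-21 + N)*(2*N) = -5 + 2*N*(-21 + N))
Y(k, Q) = 8 (Y(k, Q) = 3 - (-5 - 42*(Q - Q) + 2*(Q - Q)**2) = 3 - (-5 - 42*0 + 2*0**2) = 3 - (-5 + 0 + 2*0) = 3 - (-5 + 0 + 0) = 3 - 1*(-5) = 3 + 5 = 8)
sqrt(-1716689 + Y(-1411, -260)) = sqrt(-1716689 + 8) = sqrt(-1716681) = I*sqrt(1716681)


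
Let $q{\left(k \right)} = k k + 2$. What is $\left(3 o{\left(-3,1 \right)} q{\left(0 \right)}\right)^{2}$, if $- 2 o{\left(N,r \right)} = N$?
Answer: $81$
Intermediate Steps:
$o{\left(N,r \right)} = - \frac{N}{2}$
$q{\left(k \right)} = 2 + k^{2}$ ($q{\left(k \right)} = k^{2} + 2 = 2 + k^{2}$)
$\left(3 o{\left(-3,1 \right)} q{\left(0 \right)}\right)^{2} = \left(3 \left(\left(- \frac{1}{2}\right) \left(-3\right)\right) \left(2 + 0^{2}\right)\right)^{2} = \left(3 \cdot \frac{3}{2} \left(2 + 0\right)\right)^{2} = \left(\frac{9}{2} \cdot 2\right)^{2} = 9^{2} = 81$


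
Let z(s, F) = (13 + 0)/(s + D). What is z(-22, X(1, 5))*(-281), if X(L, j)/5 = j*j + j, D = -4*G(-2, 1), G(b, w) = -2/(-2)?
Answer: 281/2 ≈ 140.50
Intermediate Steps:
G(b, w) = 1 (G(b, w) = -2*(-½) = 1)
D = -4 (D = -4*1 = -4)
X(L, j) = 5*j + 5*j² (X(L, j) = 5*(j*j + j) = 5*(j² + j) = 5*(j + j²) = 5*j + 5*j²)
z(s, F) = 13/(-4 + s) (z(s, F) = (13 + 0)/(s - 4) = 13/(-4 + s))
z(-22, X(1, 5))*(-281) = (13/(-4 - 22))*(-281) = (13/(-26))*(-281) = (13*(-1/26))*(-281) = -½*(-281) = 281/2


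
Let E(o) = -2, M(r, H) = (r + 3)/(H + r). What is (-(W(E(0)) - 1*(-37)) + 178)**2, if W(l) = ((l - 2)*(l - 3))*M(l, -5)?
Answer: 1014049/49 ≈ 20695.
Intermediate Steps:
M(r, H) = (3 + r)/(H + r)
W(l) = (-3 + l)*(-2 + l)*(3 + l)/(-5 + l) (W(l) = ((l - 2)*(l - 3))*((3 + l)/(-5 + l)) = ((-2 + l)*(-3 + l))*((3 + l)/(-5 + l)) = ((-3 + l)*(-2 + l))*((3 + l)/(-5 + l)) = (-3 + l)*(-2 + l)*(3 + l)/(-5 + l))
(-(W(E(0)) - 1*(-37)) + 178)**2 = (-((3 - 2)*(6 + (-2)**2 - 5*(-2))/(-5 - 2) - 1*(-37)) + 178)**2 = (-(1*(6 + 4 + 10)/(-7) + 37) + 178)**2 = (-(-1/7*1*20 + 37) + 178)**2 = (-(-20/7 + 37) + 178)**2 = (-1*239/7 + 178)**2 = (-239/7 + 178)**2 = (1007/7)**2 = 1014049/49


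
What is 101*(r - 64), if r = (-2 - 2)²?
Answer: -4848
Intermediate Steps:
r = 16 (r = (-4)² = 16)
101*(r - 64) = 101*(16 - 64) = 101*(-48) = -4848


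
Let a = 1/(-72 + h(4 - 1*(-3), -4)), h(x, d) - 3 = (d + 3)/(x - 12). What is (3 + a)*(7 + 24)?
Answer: 31837/344 ≈ 92.549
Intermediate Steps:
h(x, d) = 3 + (3 + d)/(-12 + x) (h(x, d) = 3 + (d + 3)/(x - 12) = 3 + (3 + d)/(-12 + x))
a = -5/344 (a = 1/(-72 + (-33 - 4 + 3*(4 - 1*(-3)))/(-12 + (4 - 1*(-3)))) = 1/(-72 + (-33 - 4 + 3*(4 + 3))/(-12 + (4 + 3))) = 1/(-72 + (-33 - 4 + 3*7)/(-12 + 7)) = 1/(-72 + (-33 - 4 + 21)/(-5)) = 1/(-72 - ⅕*(-16)) = 1/(-72 + 16/5) = 1/(-344/5) = -5/344 ≈ -0.014535)
(3 + a)*(7 + 24) = (3 - 5/344)*(7 + 24) = (1027/344)*31 = 31837/344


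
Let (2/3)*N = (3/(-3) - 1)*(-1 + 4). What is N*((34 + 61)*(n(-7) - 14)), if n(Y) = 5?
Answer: 7695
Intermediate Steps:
N = -9 (N = 3*((3/(-3) - 1)*(-1 + 4))/2 = 3*((3*(-⅓) - 1)*3)/2 = 3*((-1 - 1)*3)/2 = 3*(-2*3)/2 = (3/2)*(-6) = -9)
N*((34 + 61)*(n(-7) - 14)) = -9*(34 + 61)*(5 - 14) = -855*(-9) = -9*(-855) = 7695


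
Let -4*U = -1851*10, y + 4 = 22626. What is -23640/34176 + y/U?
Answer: 55311281/13179120 ≈ 4.1969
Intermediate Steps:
y = 22622 (y = -4 + 22626 = 22622)
U = 9255/2 (U = -(-617)*3*10/4 = -(-617)*30/4 = -¼*(-18510) = 9255/2 ≈ 4627.5)
-23640/34176 + y/U = -23640/34176 + 22622/(9255/2) = -23640*1/34176 + 22622*(2/9255) = -985/1424 + 45244/9255 = 55311281/13179120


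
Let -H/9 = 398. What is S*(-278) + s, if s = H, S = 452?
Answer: -129238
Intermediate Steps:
H = -3582 (H = -9*398 = -3582)
s = -3582
S*(-278) + s = 452*(-278) - 3582 = -125656 - 3582 = -129238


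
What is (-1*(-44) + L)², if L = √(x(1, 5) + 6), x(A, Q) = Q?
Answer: (44 + √11)² ≈ 2238.9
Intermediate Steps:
L = √11 (L = √(5 + 6) = √11 ≈ 3.3166)
(-1*(-44) + L)² = (-1*(-44) + √11)² = (44 + √11)²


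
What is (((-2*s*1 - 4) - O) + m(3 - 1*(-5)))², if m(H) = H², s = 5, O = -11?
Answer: 3721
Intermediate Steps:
(((-2*s*1 - 4) - O) + m(3 - 1*(-5)))² = (((-2*5*1 - 4) - 1*(-11)) + (3 - 1*(-5))²)² = (((-10*1 - 4) + 11) + (3 + 5)²)² = (((-10 - 4) + 11) + 8²)² = ((-14 + 11) + 64)² = (-3 + 64)² = 61² = 3721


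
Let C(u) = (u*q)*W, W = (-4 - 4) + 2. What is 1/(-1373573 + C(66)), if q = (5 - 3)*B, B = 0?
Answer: -1/1373573 ≈ -7.2803e-7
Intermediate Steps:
q = 0 (q = (5 - 3)*0 = 2*0 = 0)
W = -6 (W = -8 + 2 = -6)
C(u) = 0 (C(u) = (u*0)*(-6) = 0*(-6) = 0)
1/(-1373573 + C(66)) = 1/(-1373573 + 0) = 1/(-1373573) = -1/1373573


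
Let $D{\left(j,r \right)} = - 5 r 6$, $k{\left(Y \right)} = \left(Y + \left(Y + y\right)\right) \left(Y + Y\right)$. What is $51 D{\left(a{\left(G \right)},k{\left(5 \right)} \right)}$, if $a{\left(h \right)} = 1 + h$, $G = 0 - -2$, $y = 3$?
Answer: $-198900$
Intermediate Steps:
$k{\left(Y \right)} = 2 Y \left(3 + 2 Y\right)$ ($k{\left(Y \right)} = \left(Y + \left(Y + 3\right)\right) \left(Y + Y\right) = \left(Y + \left(3 + Y\right)\right) 2 Y = \left(3 + 2 Y\right) 2 Y = 2 Y \left(3 + 2 Y\right)$)
$G = 2$ ($G = 0 + 2 = 2$)
$D{\left(j,r \right)} = - 30 r$
$51 D{\left(a{\left(G \right)},k{\left(5 \right)} \right)} = 51 \left(- 30 \cdot 2 \cdot 5 \left(3 + 2 \cdot 5\right)\right) = 51 \left(- 30 \cdot 2 \cdot 5 \left(3 + 10\right)\right) = 51 \left(- 30 \cdot 2 \cdot 5 \cdot 13\right) = 51 \left(\left(-30\right) 130\right) = 51 \left(-3900\right) = -198900$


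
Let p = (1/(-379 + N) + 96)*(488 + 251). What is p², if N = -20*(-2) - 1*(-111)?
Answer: 261614223807049/51984 ≈ 5.0326e+9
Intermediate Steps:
N = 151 (N = 40 + 111 = 151)
p = 16174493/228 (p = (1/(-379 + 151) + 96)*(488 + 251) = (1/(-228) + 96)*739 = (-1/228 + 96)*739 = (21887/228)*739 = 16174493/228 ≈ 70941.)
p² = (16174493/228)² = 261614223807049/51984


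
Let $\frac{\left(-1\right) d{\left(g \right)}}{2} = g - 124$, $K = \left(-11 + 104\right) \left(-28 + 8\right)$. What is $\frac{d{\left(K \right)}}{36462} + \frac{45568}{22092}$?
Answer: $\frac{72881728}{33563271} \approx 2.1715$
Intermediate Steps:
$K = -1860$ ($K = 93 \left(-20\right) = -1860$)
$d{\left(g \right)} = 248 - 2 g$ ($d{\left(g \right)} = - 2 \left(g - 124\right) = - 2 \left(-124 + g\right) = 248 - 2 g$)
$\frac{d{\left(K \right)}}{36462} + \frac{45568}{22092} = \frac{248 - -3720}{36462} + \frac{45568}{22092} = \left(248 + 3720\right) \frac{1}{36462} + 45568 \cdot \frac{1}{22092} = 3968 \cdot \frac{1}{36462} + \frac{11392}{5523} = \frac{1984}{18231} + \frac{11392}{5523} = \frac{72881728}{33563271}$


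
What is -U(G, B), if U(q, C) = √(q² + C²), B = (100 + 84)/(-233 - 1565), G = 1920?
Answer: -4*√186209510929/899 ≈ -1920.0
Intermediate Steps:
B = -92/899 (B = 184/(-1798) = 184*(-1/1798) = -92/899 ≈ -0.10234)
U(q, C) = √(C² + q²)
-U(G, B) = -√((-92/899)² + 1920²) = -√(8464/808201 + 3686400) = -√(2979352174864/808201) = -4*√186209510929/899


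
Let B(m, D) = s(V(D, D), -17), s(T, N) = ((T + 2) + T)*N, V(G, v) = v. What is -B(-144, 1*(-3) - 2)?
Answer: -136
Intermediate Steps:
s(T, N) = N*(2 + 2*T) (s(T, N) = ((2 + T) + T)*N = (2 + 2*T)*N = N*(2 + 2*T))
B(m, D) = -34 - 34*D (B(m, D) = 2*(-17)*(1 + D) = -34 - 34*D)
-B(-144, 1*(-3) - 2) = -(-34 - 34*(1*(-3) - 2)) = -(-34 - 34*(-3 - 2)) = -(-34 - 34*(-5)) = -(-34 + 170) = -1*136 = -136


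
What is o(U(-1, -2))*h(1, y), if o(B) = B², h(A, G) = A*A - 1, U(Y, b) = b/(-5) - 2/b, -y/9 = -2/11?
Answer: 0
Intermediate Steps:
y = 18/11 (y = -(-18)/11 = -9*(-2/11) = 18/11 ≈ 1.6364)
U(Y, b) = -2/b - b/5 (U(Y, b) = b*(-⅕) - 2/b = -b/5 - 2/b = -2/b - b/5)
h(A, G) = -1 + A² (h(A, G) = A² - 1 = -1 + A²)
o(U(-1, -2))*h(1, y) = (-2/(-2) - ⅕*(-2))²*(-1 + 1²) = (-2*(-½) + ⅖)²*(-1 + 1) = (1 + ⅖)²*0 = (7/5)²*0 = (49/25)*0 = 0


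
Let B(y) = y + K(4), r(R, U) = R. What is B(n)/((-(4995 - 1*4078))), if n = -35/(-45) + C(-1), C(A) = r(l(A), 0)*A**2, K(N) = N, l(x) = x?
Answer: -34/8253 ≈ -0.0041197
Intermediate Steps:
C(A) = A**3 (C(A) = A*A**2 = A**3)
n = -2/9 (n = -35/(-45) + (-1)**3 = -35*(-1/45) - 1 = 7/9 - 1 = -2/9 ≈ -0.22222)
B(y) = 4 + y (B(y) = y + 4 = 4 + y)
B(n)/((-(4995 - 1*4078))) = (4 - 2/9)/((-(4995 - 1*4078))) = 34/(9*((-(4995 - 4078)))) = 34/(9*((-1*917))) = (34/9)/(-917) = (34/9)*(-1/917) = -34/8253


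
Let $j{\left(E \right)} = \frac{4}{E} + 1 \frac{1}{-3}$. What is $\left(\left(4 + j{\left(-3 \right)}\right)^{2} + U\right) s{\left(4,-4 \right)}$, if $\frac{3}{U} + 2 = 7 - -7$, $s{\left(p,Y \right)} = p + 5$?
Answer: $\frac{205}{4} \approx 51.25$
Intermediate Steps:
$s{\left(p,Y \right)} = 5 + p$
$j{\left(E \right)} = - \frac{1}{3} + \frac{4}{E}$ ($j{\left(E \right)} = \frac{4}{E} + 1 \left(- \frac{1}{3}\right) = \frac{4}{E} - \frac{1}{3} = - \frac{1}{3} + \frac{4}{E}$)
$U = \frac{1}{4}$ ($U = \frac{3}{-2 + \left(7 - -7\right)} = \frac{3}{-2 + \left(7 + 7\right)} = \frac{3}{-2 + 14} = \frac{3}{12} = 3 \cdot \frac{1}{12} = \frac{1}{4} \approx 0.25$)
$\left(\left(4 + j{\left(-3 \right)}\right)^{2} + U\right) s{\left(4,-4 \right)} = \left(\left(4 + \frac{12 - -3}{3 \left(-3\right)}\right)^{2} + \frac{1}{4}\right) \left(5 + 4\right) = \left(\left(4 + \frac{1}{3} \left(- \frac{1}{3}\right) \left(12 + 3\right)\right)^{2} + \frac{1}{4}\right) 9 = \left(\left(4 + \frac{1}{3} \left(- \frac{1}{3}\right) 15\right)^{2} + \frac{1}{4}\right) 9 = \left(\left(4 - \frac{5}{3}\right)^{2} + \frac{1}{4}\right) 9 = \left(\left(\frac{7}{3}\right)^{2} + \frac{1}{4}\right) 9 = \left(\frac{49}{9} + \frac{1}{4}\right) 9 = \frac{205}{36} \cdot 9 = \frac{205}{4}$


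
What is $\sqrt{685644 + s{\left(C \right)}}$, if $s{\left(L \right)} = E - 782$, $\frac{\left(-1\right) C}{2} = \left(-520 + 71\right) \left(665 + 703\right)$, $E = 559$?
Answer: $\sqrt{685421} \approx 827.9$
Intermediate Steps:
$C = 1228464$ ($C = - 2 \left(-520 + 71\right) \left(665 + 703\right) = - 2 \left(\left(-449\right) 1368\right) = \left(-2\right) \left(-614232\right) = 1228464$)
$s{\left(L \right)} = -223$ ($s{\left(L \right)} = 559 - 782 = -223$)
$\sqrt{685644 + s{\left(C \right)}} = \sqrt{685644 - 223} = \sqrt{685421}$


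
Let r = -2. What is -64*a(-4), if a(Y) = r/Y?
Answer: -32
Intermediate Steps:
a(Y) = -2/Y
-64*a(-4) = -(-128)/(-4) = -(-128)*(-1)/4 = -64*½ = -32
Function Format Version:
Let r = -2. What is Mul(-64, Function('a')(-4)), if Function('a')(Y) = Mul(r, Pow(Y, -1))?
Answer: -32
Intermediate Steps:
Function('a')(Y) = Mul(-2, Pow(Y, -1))
Mul(-64, Function('a')(-4)) = Mul(-64, Mul(-2, Pow(-4, -1))) = Mul(-64, Mul(-2, Rational(-1, 4))) = Mul(-64, Rational(1, 2)) = -32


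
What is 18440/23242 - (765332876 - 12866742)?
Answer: -8744408933994/11621 ≈ -7.5247e+8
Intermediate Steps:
18440/23242 - (765332876 - 12866742) = 18440*(1/23242) - 34039/(1/(22387 + (97 - 378))) = 9220/11621 - 34039/(1/(22387 - 281)) = 9220/11621 - 34039/(1/22106) = 9220/11621 - 34039/1/22106 = 9220/11621 - 34039*22106 = 9220/11621 - 752466134 = -8744408933994/11621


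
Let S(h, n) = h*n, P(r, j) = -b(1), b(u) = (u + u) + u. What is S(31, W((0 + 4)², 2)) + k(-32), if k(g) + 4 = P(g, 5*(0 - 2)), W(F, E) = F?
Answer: 489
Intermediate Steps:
b(u) = 3*u (b(u) = 2*u + u = 3*u)
P(r, j) = -3
k(g) = -7 (k(g) = -4 - 3 = -7)
S(31, W((0 + 4)², 2)) + k(-32) = 31*(0 + 4)² - 7 = 31*4² - 7 = 31*16 - 7 = 496 - 7 = 489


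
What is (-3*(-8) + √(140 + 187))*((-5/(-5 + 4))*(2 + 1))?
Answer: 360 + 15*√327 ≈ 631.25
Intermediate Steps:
(-3*(-8) + √(140 + 187))*((-5/(-5 + 4))*(2 + 1)) = (24 + √327)*((-5/(-1))*3) = (24 + √327)*(-1*(-5)*3) = (24 + √327)*(5*3) = (24 + √327)*15 = 360 + 15*√327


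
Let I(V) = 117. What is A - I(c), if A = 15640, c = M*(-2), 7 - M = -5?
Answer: 15523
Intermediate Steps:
M = 12 (M = 7 - 1*(-5) = 7 + 5 = 12)
c = -24 (c = 12*(-2) = -24)
A - I(c) = 15640 - 1*117 = 15640 - 117 = 15523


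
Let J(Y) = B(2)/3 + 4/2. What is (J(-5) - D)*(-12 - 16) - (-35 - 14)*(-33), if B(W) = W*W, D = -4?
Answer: -5467/3 ≈ -1822.3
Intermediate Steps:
B(W) = W²
J(Y) = 10/3 (J(Y) = 2²/3 + 4/2 = 4*(⅓) + 4*(½) = 4/3 + 2 = 10/3)
(J(-5) - D)*(-12 - 16) - (-35 - 14)*(-33) = (10/3 - 1*(-4))*(-12 - 16) - (-35 - 14)*(-33) = (10/3 + 4)*(-28) - (-49)*(-33) = (22/3)*(-28) - 1*1617 = -616/3 - 1617 = -5467/3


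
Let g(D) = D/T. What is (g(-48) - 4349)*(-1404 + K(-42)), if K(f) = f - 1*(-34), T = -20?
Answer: 30686996/5 ≈ 6.1374e+6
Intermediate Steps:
g(D) = -D/20 (g(D) = D/(-20) = D*(-1/20) = -D/20)
K(f) = 34 + f (K(f) = f + 34 = 34 + f)
(g(-48) - 4349)*(-1404 + K(-42)) = (-1/20*(-48) - 4349)*(-1404 + (34 - 42)) = (12/5 - 4349)*(-1404 - 8) = -21733/5*(-1412) = 30686996/5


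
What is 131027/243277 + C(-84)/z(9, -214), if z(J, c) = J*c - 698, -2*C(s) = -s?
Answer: 177016241/319179424 ≈ 0.55460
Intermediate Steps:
C(s) = s/2 (C(s) = -(-1)*s/2 = s/2)
z(J, c) = -698 + J*c
131027/243277 + C(-84)/z(9, -214) = 131027/243277 + ((1/2)*(-84))/(-698 + 9*(-214)) = 131027*(1/243277) - 42/(-698 - 1926) = 131027/243277 - 42/(-2624) = 131027/243277 - 42*(-1/2624) = 131027/243277 + 21/1312 = 177016241/319179424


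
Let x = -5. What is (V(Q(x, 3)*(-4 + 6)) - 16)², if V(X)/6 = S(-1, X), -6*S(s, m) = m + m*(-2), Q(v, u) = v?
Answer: 676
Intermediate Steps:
S(s, m) = m/6 (S(s, m) = -(m + m*(-2))/6 = -(m - 2*m)/6 = -(-1)*m/6 = m/6)
V(X) = X (V(X) = 6*(X/6) = X)
(V(Q(x, 3)*(-4 + 6)) - 16)² = (-5*(-4 + 6) - 16)² = (-5*2 - 16)² = (-10 - 16)² = (-26)² = 676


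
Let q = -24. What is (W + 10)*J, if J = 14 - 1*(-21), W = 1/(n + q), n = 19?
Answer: 343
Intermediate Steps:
W = -1/5 (W = 1/(19 - 24) = 1/(-5) = -1/5 ≈ -0.20000)
J = 35 (J = 14 + 21 = 35)
(W + 10)*J = (-1/5 + 10)*35 = (49/5)*35 = 343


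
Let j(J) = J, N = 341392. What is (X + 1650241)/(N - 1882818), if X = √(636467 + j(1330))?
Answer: -1650241/1541426 - √637797/1541426 ≈ -1.0711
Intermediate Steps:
X = √637797 (X = √(636467 + 1330) = √637797 ≈ 798.62)
(X + 1650241)/(N - 1882818) = (√637797 + 1650241)/(341392 - 1882818) = (1650241 + √637797)/(-1541426) = (1650241 + √637797)*(-1/1541426) = -1650241/1541426 - √637797/1541426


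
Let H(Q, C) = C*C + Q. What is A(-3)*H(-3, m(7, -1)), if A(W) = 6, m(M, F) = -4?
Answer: 78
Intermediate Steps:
H(Q, C) = Q + C**2 (H(Q, C) = C**2 + Q = Q + C**2)
A(-3)*H(-3, m(7, -1)) = 6*(-3 + (-4)**2) = 6*(-3 + 16) = 6*13 = 78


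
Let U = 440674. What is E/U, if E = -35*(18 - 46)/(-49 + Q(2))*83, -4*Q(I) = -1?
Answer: -32536/8593143 ≈ -0.0037863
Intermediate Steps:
Q(I) = 1/4 (Q(I) = -1/4*(-1) = 1/4)
E = -65072/39 (E = -35*(18 - 46)/(-49 + 1/4)*83 = -(-980)/(-195/4)*83 = -(-980)*(-4)/195*83 = -35*112/195*83 = -784/39*83 = -65072/39 ≈ -1668.5)
E/U = -65072/39/440674 = -65072/39*1/440674 = -32536/8593143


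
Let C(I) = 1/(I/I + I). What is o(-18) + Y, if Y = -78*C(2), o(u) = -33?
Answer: -59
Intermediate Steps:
C(I) = 1/(1 + I)
Y = -26 (Y = -78/(1 + 2) = -78/3 = -78*⅓ = -26)
o(-18) + Y = -33 - 26 = -59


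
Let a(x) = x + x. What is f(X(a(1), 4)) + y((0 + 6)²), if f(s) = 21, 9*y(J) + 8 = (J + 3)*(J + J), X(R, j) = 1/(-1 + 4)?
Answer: 2989/9 ≈ 332.11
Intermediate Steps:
a(x) = 2*x
X(R, j) = ⅓ (X(R, j) = 1/3 = ⅓)
y(J) = -8/9 + 2*J*(3 + J)/9 (y(J) = -8/9 + ((J + 3)*(J + J))/9 = -8/9 + ((3 + J)*(2*J))/9 = -8/9 + (2*J*(3 + J))/9 = -8/9 + 2*J*(3 + J)/9)
f(X(a(1), 4)) + y((0 + 6)²) = 21 + (-8/9 + 2*(0 + 6)²/3 + 2*((0 + 6)²)²/9) = 21 + (-8/9 + (⅔)*6² + 2*(6²)²/9) = 21 + (-8/9 + (⅔)*36 + (2/9)*36²) = 21 + (-8/9 + 24 + (2/9)*1296) = 21 + (-8/9 + 24 + 288) = 21 + 2800/9 = 2989/9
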